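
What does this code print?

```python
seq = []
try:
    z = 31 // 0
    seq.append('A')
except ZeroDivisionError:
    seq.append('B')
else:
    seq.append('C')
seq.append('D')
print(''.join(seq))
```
BD

else block skipped when exception is caught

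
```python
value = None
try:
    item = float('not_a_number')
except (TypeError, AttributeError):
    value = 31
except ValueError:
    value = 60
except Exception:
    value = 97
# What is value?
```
60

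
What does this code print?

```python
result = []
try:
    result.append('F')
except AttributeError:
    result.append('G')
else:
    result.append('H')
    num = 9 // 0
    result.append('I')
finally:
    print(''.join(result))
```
FH

Try succeeds, else appends 'H', ZeroDivisionError in else is uncaught, finally prints before exception propagates ('I' never appended)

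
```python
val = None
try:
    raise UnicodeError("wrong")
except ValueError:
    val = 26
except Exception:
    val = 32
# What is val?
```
26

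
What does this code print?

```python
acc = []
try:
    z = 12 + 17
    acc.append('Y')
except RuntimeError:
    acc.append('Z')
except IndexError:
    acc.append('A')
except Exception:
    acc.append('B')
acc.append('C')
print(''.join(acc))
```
YC

No exception, try block completes normally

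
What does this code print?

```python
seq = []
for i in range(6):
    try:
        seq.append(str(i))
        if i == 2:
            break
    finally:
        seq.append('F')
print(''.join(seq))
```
0F1F2F

finally runs even when breaking out of loop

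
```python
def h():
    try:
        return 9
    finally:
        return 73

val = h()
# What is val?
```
73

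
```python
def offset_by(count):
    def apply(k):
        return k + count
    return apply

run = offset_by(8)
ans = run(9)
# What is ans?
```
17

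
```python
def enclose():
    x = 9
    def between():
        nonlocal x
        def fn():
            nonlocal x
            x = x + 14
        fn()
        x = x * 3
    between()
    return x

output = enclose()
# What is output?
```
69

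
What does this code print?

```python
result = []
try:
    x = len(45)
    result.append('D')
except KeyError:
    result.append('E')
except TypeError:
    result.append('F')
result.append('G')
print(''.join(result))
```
FG

TypeError is caught by its specific handler, not KeyError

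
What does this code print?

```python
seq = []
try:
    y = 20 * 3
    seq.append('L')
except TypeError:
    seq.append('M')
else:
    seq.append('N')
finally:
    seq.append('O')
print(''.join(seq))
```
LNO

else runs before finally when no exception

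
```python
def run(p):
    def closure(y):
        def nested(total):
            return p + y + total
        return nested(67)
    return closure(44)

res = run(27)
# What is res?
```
138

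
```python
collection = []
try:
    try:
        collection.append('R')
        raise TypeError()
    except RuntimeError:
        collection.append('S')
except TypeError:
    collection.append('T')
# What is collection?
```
['R', 'T']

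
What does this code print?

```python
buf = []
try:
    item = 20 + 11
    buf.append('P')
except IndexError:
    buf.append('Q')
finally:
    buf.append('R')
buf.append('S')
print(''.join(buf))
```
PRS

finally runs after normal execution too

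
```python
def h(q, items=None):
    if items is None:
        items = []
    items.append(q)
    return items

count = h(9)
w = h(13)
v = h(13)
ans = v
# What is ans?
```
[13]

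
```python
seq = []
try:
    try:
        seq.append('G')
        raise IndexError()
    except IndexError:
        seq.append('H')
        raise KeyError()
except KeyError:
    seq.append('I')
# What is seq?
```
['G', 'H', 'I']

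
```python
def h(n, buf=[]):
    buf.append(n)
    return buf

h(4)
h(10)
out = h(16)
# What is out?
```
[4, 10, 16]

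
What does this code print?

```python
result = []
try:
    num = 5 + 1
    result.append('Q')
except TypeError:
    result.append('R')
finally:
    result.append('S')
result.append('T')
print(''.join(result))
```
QST

finally runs after normal execution too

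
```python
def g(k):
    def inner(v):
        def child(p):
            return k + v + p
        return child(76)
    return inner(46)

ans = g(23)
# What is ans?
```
145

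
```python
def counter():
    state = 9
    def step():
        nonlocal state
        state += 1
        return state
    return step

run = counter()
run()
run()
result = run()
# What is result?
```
12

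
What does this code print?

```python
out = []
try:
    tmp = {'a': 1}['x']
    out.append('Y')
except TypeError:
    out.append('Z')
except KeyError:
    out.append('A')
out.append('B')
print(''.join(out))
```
AB

KeyError is caught by its specific handler, not TypeError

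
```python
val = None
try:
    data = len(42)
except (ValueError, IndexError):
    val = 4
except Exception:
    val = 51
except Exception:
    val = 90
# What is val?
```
51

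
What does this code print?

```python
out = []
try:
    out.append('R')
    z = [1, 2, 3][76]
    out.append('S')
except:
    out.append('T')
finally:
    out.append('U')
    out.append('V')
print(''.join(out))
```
RTUV

Code before exception runs, then except, then all of finally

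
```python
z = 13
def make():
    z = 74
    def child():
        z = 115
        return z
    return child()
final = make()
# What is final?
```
115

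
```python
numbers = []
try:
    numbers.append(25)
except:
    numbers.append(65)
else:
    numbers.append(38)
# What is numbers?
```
[25, 38]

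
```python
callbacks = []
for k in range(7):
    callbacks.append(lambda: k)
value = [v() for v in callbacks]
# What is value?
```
[6, 6, 6, 6, 6, 6, 6]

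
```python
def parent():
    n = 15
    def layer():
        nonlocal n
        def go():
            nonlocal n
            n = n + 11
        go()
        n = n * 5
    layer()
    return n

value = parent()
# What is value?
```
130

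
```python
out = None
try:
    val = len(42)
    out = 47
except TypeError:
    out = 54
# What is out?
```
54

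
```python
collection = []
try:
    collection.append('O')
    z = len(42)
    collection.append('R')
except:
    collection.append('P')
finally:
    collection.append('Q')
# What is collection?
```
['O', 'P', 'Q']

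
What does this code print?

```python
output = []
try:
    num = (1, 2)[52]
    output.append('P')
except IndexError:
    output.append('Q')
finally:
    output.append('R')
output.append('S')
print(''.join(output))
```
QRS

finally always runs, even after exception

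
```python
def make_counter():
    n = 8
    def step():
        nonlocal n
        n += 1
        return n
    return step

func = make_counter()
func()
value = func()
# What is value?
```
10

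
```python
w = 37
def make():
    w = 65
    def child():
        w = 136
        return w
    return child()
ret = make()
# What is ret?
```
136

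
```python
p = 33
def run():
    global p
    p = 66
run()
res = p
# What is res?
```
66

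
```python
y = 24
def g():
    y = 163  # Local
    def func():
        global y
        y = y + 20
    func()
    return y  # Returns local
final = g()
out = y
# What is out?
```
44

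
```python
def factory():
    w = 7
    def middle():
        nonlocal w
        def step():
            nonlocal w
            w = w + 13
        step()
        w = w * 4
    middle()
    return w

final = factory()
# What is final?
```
80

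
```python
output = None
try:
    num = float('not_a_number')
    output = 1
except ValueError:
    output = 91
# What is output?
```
91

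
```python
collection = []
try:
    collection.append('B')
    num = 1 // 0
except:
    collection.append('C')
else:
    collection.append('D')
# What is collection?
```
['B', 'C']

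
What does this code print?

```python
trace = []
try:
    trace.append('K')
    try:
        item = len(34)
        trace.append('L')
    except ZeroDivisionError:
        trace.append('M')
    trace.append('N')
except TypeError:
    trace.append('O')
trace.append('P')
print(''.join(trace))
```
KOP

Inner handler doesn't match, propagates to outer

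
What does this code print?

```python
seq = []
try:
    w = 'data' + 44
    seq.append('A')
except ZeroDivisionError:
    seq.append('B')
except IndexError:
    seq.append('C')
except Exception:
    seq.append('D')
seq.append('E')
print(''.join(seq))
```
DE

TypeError not specifically caught, falls to Exception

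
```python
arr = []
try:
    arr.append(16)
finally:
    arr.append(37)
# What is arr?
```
[16, 37]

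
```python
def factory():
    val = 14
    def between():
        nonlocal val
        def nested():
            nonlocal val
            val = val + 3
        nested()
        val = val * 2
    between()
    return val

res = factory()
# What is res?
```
34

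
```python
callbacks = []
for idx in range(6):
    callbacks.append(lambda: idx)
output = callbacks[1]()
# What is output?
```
5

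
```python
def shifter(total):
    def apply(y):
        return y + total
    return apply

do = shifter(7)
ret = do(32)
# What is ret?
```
39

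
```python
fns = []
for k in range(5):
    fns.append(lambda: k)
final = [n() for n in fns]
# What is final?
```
[4, 4, 4, 4, 4]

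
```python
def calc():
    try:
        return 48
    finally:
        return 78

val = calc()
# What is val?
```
78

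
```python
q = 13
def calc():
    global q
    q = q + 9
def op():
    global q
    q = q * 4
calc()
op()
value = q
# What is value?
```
88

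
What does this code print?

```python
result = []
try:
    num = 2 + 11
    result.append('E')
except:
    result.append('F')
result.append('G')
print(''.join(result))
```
EG

No exception, try block completes normally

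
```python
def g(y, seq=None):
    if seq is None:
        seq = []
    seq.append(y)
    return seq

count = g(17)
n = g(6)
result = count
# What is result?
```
[17]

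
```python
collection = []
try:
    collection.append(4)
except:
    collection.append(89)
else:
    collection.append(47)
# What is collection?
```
[4, 47]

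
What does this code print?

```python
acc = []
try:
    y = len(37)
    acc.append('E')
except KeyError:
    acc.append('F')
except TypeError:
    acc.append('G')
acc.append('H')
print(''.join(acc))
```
GH

TypeError is caught by its specific handler, not KeyError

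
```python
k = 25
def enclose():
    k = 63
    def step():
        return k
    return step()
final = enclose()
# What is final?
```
63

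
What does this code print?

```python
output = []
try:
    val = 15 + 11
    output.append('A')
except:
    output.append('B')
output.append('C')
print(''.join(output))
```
AC

No exception, try block completes normally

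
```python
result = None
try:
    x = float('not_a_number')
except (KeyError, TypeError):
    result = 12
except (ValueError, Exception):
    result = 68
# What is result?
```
68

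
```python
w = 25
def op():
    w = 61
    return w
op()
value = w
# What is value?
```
25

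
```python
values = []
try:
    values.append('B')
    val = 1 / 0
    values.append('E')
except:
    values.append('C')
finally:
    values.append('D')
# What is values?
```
['B', 'C', 'D']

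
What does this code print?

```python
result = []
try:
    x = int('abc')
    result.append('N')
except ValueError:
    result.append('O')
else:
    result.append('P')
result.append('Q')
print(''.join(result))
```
OQ

else block skipped when exception is caught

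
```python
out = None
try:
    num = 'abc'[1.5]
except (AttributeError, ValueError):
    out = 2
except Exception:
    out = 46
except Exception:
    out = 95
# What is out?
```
46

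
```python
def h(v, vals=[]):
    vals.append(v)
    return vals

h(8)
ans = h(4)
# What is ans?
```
[8, 4]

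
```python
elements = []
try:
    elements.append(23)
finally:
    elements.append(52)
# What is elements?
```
[23, 52]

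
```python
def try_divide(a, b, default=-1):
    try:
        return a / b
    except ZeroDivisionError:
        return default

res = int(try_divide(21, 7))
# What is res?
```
3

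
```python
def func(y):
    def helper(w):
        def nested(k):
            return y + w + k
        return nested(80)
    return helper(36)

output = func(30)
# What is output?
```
146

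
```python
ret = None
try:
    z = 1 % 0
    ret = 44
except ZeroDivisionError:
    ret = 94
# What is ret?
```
94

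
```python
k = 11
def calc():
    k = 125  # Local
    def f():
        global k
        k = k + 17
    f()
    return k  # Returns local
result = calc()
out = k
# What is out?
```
28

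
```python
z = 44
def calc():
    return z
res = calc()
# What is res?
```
44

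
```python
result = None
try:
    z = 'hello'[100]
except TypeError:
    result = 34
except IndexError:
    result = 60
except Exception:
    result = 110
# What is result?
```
60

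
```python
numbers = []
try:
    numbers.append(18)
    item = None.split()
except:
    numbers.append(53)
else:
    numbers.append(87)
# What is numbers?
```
[18, 53]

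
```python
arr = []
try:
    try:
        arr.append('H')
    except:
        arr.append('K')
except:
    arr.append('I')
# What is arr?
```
['H']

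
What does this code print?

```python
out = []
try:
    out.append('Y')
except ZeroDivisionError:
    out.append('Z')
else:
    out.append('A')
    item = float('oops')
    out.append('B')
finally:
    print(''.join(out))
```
YA

Try succeeds, else appends 'A', ValueError in else is uncaught, finally prints before exception propagates ('B' never appended)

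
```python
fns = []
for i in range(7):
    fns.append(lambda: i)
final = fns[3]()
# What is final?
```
6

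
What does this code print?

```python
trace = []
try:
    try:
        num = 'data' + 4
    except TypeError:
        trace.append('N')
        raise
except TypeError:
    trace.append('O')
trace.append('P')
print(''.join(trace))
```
NOP

raise without argument re-raises current exception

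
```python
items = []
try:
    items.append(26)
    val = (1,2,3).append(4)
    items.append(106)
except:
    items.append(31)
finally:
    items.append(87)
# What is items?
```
[26, 31, 87]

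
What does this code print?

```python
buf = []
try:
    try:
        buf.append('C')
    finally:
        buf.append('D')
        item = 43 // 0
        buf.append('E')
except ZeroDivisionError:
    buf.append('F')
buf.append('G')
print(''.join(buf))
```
CDFG

Exception in inner finally caught by outer except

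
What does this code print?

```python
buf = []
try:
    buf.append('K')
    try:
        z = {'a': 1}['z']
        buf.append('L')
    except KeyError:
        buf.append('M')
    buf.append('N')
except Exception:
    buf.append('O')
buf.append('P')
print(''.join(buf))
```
KMNP

Inner exception caught by inner handler, outer continues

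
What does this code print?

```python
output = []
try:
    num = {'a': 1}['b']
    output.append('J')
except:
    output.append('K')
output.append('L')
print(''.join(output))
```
KL

Exception raised in try, caught by bare except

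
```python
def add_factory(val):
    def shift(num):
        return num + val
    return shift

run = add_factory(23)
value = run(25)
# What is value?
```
48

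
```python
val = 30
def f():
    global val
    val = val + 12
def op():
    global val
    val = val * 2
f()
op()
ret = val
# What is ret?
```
84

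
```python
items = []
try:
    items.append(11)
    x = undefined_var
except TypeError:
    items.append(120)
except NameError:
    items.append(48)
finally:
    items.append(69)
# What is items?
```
[11, 48, 69]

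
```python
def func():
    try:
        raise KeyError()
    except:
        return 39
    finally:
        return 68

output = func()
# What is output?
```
68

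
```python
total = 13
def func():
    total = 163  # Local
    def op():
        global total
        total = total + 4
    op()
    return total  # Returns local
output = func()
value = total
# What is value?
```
17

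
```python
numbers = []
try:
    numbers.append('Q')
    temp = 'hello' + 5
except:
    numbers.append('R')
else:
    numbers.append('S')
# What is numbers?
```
['Q', 'R']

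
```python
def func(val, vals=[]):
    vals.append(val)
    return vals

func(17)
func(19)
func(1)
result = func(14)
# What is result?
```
[17, 19, 1, 14]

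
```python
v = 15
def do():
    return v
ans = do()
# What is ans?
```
15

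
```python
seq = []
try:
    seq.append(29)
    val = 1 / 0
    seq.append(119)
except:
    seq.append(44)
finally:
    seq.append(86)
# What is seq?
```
[29, 44, 86]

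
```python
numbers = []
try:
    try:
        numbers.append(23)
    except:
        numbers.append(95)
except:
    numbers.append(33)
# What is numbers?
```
[23]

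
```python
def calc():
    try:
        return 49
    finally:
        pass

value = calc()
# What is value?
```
49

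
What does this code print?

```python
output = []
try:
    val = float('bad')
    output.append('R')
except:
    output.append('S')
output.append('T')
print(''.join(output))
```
ST

Exception raised in try, caught by bare except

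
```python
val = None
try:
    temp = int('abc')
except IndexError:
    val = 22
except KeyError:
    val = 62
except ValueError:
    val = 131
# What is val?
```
131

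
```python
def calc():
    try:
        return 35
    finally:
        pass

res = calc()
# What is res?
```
35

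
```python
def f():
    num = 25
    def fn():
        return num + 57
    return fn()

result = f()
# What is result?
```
82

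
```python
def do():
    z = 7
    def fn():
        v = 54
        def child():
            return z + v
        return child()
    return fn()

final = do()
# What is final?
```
61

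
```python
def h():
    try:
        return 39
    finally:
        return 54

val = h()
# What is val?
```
54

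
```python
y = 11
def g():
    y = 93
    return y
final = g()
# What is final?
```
93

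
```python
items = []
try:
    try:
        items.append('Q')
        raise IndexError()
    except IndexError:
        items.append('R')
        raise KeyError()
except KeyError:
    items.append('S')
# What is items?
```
['Q', 'R', 'S']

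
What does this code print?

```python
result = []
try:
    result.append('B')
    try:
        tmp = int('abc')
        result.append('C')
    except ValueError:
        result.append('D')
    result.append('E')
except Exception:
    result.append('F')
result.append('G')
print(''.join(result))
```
BDEG

Inner exception caught by inner handler, outer continues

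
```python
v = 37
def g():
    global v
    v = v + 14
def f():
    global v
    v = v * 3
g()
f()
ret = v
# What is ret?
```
153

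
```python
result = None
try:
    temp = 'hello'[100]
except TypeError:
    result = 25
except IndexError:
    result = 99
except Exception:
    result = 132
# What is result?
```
99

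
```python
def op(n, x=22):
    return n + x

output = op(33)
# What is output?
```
55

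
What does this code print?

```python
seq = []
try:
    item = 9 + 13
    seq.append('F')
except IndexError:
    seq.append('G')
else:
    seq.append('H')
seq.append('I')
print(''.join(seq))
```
FHI

else block runs when no exception occurs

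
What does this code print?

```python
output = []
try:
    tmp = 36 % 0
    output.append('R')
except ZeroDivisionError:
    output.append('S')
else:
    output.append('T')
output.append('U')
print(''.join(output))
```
SU

else block skipped when exception is caught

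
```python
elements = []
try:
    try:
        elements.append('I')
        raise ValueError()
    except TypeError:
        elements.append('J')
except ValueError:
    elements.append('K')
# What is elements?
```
['I', 'K']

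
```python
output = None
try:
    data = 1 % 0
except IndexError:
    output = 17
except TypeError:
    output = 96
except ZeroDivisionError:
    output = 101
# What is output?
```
101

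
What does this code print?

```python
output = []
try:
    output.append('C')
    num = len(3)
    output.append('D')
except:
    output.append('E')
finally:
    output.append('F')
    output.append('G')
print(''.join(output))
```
CEFG

Code before exception runs, then except, then all of finally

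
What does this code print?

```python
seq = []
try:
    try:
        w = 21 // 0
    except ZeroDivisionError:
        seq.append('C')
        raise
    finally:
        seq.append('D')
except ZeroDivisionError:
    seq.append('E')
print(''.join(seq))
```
CDE

finally runs before re-raised exception propagates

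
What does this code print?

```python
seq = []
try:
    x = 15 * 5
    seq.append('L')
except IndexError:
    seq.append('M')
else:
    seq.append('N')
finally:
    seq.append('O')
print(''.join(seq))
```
LNO

else runs before finally when no exception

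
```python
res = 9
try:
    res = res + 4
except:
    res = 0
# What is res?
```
13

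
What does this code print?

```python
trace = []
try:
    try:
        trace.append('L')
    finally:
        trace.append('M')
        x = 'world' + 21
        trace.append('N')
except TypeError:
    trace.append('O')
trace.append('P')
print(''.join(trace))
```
LMOP

Exception in inner finally caught by outer except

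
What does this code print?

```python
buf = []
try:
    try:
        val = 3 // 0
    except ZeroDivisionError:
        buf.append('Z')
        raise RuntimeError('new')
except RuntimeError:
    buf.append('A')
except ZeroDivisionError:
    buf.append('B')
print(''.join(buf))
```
ZA

New RuntimeError raised, caught by outer RuntimeError handler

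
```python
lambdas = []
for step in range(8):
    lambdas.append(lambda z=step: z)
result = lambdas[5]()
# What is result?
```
5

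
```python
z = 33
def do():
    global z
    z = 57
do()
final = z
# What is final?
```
57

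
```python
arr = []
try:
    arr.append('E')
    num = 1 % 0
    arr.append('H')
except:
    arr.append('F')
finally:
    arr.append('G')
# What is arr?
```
['E', 'F', 'G']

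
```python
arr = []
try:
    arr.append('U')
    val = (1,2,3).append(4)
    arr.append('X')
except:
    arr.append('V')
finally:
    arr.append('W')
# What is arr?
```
['U', 'V', 'W']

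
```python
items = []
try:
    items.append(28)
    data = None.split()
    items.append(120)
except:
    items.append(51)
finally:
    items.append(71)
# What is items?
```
[28, 51, 71]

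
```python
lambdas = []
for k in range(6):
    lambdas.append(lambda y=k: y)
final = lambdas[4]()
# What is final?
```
4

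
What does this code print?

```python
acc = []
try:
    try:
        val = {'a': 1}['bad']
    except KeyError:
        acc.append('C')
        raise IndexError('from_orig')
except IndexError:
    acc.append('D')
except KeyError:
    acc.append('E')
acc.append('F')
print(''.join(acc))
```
CDF

IndexError raised and caught, original KeyError not re-raised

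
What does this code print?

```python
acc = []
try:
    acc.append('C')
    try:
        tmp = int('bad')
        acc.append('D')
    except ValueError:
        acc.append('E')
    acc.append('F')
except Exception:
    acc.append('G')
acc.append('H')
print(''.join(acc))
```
CEFH

Inner exception caught by inner handler, outer continues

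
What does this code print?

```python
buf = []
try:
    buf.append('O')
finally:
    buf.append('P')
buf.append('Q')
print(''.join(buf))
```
OPQ

try/finally without except, no exception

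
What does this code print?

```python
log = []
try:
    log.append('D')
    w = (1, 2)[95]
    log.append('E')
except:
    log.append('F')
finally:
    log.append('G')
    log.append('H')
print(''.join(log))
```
DFGH

Code before exception runs, then except, then all of finally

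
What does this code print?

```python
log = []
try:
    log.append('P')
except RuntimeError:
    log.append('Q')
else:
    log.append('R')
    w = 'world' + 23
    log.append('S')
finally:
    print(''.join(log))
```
PR

Try succeeds, else appends 'R', TypeError in else is uncaught, finally prints before exception propagates ('S' never appended)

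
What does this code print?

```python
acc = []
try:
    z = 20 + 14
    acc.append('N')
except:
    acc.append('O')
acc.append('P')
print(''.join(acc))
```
NP

No exception, try block completes normally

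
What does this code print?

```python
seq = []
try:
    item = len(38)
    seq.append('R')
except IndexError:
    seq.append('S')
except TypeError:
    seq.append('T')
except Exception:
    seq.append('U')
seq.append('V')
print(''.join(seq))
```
TV

TypeError matches before generic Exception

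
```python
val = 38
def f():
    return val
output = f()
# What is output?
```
38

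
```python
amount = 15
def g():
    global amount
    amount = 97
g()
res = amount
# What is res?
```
97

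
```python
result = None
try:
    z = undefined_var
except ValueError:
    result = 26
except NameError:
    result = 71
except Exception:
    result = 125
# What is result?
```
71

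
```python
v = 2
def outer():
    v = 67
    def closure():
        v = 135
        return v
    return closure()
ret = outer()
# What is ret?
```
135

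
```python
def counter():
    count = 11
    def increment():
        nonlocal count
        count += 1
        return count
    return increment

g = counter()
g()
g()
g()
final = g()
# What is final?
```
15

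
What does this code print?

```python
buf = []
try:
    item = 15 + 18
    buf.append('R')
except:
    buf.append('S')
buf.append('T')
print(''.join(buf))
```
RT

No exception, try block completes normally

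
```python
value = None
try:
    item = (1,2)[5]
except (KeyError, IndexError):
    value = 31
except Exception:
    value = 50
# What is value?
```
31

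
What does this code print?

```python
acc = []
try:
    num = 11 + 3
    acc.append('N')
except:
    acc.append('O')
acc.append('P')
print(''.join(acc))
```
NP

No exception, try block completes normally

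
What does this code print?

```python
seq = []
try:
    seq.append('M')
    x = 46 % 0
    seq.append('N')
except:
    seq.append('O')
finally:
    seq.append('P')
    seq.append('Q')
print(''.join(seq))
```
MOPQ

Code before exception runs, then except, then all of finally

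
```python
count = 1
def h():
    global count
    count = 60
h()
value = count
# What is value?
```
60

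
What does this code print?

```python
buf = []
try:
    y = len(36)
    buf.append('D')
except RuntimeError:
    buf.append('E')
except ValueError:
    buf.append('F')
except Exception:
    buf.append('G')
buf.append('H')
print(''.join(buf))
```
GH

TypeError not specifically caught, falls to Exception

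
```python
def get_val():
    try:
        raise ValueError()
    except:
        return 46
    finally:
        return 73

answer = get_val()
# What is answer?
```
73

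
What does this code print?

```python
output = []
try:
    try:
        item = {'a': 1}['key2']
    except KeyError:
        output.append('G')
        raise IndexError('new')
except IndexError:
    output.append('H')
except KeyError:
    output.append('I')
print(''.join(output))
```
GH

New IndexError raised, caught by outer IndexError handler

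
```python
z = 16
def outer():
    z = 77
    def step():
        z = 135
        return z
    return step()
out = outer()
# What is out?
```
135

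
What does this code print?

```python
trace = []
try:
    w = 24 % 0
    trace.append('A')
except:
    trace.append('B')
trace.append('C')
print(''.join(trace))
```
BC

Exception raised in try, caught by bare except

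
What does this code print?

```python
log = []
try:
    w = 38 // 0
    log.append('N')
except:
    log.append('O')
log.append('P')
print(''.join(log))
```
OP

Exception raised in try, caught by bare except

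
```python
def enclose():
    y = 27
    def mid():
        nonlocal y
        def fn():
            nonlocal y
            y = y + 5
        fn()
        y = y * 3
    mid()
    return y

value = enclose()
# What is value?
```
96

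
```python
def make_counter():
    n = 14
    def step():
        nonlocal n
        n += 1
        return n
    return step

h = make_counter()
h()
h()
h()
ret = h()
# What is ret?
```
18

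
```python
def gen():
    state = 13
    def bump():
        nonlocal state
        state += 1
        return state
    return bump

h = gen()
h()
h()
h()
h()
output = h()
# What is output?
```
18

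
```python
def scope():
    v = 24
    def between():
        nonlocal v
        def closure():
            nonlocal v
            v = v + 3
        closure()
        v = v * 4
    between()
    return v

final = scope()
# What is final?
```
108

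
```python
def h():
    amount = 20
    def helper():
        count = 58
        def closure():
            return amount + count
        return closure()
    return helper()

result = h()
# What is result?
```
78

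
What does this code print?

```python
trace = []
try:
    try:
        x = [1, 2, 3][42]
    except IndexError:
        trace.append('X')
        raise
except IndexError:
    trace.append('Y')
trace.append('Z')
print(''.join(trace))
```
XYZ

raise without argument re-raises current exception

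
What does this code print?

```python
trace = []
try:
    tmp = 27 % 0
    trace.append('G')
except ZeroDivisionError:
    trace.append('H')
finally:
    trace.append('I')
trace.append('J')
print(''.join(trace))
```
HIJ

finally always runs, even after exception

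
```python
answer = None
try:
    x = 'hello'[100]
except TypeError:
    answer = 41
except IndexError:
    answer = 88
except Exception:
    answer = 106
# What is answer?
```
88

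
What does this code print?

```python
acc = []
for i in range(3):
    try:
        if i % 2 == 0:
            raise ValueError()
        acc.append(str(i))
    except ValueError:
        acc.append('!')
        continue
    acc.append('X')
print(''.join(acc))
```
!1X!

continue in except skips rest of loop body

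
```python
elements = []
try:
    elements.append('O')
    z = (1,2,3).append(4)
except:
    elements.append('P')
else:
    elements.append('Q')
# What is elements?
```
['O', 'P']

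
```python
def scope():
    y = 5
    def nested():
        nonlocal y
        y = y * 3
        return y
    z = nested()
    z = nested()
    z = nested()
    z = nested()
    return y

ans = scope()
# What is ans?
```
405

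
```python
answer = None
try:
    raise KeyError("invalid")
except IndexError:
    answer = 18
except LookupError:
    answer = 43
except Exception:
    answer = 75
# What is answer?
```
43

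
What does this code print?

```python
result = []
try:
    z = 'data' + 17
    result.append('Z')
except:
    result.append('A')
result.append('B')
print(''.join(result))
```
AB

Exception raised in try, caught by bare except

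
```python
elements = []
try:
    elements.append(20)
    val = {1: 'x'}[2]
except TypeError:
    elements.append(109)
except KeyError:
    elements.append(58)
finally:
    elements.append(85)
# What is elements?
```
[20, 58, 85]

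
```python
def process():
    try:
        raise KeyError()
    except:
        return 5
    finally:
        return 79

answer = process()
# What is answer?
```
79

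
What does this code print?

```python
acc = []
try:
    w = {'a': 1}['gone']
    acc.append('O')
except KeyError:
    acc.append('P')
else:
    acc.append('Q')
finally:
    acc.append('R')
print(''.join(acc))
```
PR

Exception: except runs, else skipped, finally runs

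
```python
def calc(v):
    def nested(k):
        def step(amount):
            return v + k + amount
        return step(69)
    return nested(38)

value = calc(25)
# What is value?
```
132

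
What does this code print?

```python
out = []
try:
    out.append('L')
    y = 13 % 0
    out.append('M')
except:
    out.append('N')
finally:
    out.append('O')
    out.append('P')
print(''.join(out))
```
LNOP

Code before exception runs, then except, then all of finally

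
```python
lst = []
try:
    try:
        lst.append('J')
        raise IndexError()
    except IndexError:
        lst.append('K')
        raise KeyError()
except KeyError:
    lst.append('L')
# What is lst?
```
['J', 'K', 'L']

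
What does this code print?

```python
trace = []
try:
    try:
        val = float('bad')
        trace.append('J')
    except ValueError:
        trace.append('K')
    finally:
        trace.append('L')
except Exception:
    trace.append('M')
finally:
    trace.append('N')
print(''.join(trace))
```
KLN

Both finally blocks run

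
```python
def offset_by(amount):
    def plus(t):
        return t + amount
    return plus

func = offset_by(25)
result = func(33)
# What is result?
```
58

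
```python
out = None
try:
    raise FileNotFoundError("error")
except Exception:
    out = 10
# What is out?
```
10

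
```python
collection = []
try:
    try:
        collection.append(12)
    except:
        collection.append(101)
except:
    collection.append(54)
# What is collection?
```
[12]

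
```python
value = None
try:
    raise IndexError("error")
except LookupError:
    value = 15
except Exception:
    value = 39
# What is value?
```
15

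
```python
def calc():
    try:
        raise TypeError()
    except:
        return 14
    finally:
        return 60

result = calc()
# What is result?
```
60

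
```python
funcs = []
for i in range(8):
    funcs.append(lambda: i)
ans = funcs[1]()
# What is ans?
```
7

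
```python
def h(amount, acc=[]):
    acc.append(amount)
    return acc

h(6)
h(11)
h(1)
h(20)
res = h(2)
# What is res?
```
[6, 11, 1, 20, 2]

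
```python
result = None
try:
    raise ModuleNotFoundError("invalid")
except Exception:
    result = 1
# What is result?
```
1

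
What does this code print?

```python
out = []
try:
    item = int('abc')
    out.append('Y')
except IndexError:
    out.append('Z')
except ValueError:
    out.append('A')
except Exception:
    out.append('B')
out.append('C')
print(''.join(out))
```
AC

ValueError matches before generic Exception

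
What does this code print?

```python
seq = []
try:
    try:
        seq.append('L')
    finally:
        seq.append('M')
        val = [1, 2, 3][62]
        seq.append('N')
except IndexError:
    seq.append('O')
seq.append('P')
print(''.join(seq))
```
LMOP

Exception in inner finally caught by outer except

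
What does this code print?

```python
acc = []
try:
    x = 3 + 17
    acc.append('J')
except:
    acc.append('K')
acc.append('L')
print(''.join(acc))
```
JL

No exception, try block completes normally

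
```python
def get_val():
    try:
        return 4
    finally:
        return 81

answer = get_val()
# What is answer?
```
81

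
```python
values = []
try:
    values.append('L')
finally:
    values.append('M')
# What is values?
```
['L', 'M']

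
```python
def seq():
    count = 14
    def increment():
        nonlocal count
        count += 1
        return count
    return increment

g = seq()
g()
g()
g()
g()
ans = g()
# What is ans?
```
19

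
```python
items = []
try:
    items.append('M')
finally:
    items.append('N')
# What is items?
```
['M', 'N']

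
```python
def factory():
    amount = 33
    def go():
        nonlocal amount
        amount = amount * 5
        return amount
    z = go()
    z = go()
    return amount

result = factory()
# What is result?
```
825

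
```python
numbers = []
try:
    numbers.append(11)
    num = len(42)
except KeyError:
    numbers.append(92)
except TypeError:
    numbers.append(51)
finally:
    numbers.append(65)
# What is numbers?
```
[11, 51, 65]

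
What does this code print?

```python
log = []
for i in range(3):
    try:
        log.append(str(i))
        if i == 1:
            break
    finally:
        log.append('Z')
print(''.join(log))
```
0Z1Z

finally runs even when breaking out of loop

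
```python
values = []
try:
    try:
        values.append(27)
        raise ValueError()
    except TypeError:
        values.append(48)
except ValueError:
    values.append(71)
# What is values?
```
[27, 71]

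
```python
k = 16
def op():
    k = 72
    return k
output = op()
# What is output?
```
72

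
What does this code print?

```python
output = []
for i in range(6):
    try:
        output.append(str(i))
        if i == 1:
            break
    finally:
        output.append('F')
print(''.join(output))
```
0F1F

finally runs even when breaking out of loop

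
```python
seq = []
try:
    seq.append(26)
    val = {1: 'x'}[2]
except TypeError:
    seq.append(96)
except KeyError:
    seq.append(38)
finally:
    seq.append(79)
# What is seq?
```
[26, 38, 79]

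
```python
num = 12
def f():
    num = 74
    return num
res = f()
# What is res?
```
74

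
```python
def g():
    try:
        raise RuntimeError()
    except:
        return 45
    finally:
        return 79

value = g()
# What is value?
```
79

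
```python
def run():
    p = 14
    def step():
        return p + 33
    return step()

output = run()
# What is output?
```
47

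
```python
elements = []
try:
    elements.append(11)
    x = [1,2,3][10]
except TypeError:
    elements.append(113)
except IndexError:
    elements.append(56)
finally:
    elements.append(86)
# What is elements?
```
[11, 56, 86]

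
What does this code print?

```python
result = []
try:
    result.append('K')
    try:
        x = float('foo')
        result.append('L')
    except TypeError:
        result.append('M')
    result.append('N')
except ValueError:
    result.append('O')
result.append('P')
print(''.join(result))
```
KOP

Inner handler doesn't match, propagates to outer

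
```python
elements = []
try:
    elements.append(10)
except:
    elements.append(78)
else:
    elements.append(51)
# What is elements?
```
[10, 51]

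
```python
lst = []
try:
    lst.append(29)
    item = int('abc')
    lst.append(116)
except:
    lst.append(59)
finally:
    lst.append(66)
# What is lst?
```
[29, 59, 66]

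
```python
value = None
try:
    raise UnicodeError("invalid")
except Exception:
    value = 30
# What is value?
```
30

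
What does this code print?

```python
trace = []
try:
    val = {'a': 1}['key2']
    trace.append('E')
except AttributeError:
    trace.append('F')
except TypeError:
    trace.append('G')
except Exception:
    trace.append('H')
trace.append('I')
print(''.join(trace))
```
HI

KeyError not specifically caught, falls to Exception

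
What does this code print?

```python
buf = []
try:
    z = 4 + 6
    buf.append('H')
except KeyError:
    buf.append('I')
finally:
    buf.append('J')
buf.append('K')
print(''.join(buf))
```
HJK

finally runs after normal execution too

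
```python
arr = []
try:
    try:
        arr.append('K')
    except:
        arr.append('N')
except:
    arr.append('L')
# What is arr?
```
['K']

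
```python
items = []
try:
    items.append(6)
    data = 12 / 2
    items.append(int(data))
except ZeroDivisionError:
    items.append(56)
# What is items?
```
[6, 6]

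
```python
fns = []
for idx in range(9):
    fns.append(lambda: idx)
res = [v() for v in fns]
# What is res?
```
[8, 8, 8, 8, 8, 8, 8, 8, 8]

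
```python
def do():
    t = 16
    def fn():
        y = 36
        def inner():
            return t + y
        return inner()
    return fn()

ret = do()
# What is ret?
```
52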